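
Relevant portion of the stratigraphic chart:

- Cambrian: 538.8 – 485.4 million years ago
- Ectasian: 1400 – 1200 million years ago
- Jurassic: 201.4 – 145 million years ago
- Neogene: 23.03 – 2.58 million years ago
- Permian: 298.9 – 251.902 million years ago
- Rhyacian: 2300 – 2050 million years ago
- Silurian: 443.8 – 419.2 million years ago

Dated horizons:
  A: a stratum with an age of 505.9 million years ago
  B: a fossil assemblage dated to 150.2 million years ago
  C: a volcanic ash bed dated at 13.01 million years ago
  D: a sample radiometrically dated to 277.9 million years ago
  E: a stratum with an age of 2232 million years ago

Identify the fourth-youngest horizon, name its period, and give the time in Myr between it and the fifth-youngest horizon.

A, in the Cambrian; 1726.1 million years to E

Sorted youngest-first by Ma: C (13.01), B (150.2), D (277.9), A (505.9), E (2232).
The fourth youngest is A at 505.9 Ma, which lies in 538.8–485.4 Ma: the Cambrian.
The fifth youngest is E at 2232 Ma; separation = |505.9 − 2232| = 1726.1 Myr.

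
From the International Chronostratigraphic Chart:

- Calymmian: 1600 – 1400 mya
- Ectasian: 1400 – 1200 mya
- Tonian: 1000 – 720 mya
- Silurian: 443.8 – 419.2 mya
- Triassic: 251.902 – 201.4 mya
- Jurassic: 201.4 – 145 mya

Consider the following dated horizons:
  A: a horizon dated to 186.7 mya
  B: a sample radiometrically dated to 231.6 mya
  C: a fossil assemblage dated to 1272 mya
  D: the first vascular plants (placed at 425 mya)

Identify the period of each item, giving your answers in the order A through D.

A — Jurassic; B — Triassic; C — Ectasian; D — Silurian

Match each age against the start–end ranges in the excerpt: A = 186.7 Ma → Jurassic (201.4–145); B = 231.6 Ma → Triassic (251.902–201.4); C = 1272 Ma → Ectasian (1400–1200); D = 425 Ma → Silurian (443.8–419.2).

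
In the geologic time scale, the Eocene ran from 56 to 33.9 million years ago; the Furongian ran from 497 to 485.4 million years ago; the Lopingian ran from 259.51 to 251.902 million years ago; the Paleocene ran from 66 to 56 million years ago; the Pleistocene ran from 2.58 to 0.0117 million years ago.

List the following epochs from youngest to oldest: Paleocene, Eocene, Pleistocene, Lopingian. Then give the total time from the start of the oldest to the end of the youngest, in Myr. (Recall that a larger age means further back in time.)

Pleistocene, Eocene, Paleocene, Lopingian; total span 259.4983 Myr

Start ages (Ma): Lopingian 259.51, Paleocene 66, Eocene 56, Pleistocene 2.58.
Ordered youngest to oldest: Pleistocene, Eocene, Paleocene, Lopingian.
Span = 259.51 − 0.0117 = 259.4983 Myr.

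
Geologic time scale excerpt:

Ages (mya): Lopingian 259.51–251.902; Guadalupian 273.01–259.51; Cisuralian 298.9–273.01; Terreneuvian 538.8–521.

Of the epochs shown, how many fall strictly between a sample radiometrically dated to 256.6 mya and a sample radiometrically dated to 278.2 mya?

The older date is 278.2 Ma and the younger is 256.6 Ma.
Epochs with start < 278.2 and end > 256.6 Ma: Guadalupian (273.01–259.51).
That is 1 complete epoch.

1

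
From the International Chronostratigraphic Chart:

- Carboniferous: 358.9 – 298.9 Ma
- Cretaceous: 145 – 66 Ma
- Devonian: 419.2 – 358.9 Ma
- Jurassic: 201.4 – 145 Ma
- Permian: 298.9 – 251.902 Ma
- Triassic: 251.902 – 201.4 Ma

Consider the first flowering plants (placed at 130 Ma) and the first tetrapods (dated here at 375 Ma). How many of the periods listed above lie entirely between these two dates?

The older date is 375 Ma and the younger is 130 Ma.
Periods with start < 375 and end > 130 Ma: Carboniferous (358.9–298.9), Permian (298.9–251.902), Triassic (251.902–201.4), Jurassic (201.4–145).
That is 4 complete periods.

4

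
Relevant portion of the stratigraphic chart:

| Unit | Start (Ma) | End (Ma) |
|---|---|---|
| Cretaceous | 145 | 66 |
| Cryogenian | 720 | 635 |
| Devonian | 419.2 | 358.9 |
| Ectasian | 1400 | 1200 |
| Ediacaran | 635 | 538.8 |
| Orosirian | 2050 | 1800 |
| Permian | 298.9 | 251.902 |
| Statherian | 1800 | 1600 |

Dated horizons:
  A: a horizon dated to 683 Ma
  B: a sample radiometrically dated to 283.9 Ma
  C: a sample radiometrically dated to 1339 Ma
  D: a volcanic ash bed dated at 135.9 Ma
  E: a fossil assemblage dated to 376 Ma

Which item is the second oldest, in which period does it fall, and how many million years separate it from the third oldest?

A, in the Cryogenian; 307 million years to E

Sorted oldest-first by Ma: C (1339), A (683), E (376), B (283.9), D (135.9).
The second oldest is A at 683 Ma, which lies in 720–635 Ma: the Cryogenian.
The third oldest is E at 376 Ma; separation = |683 − 376| = 307 Myr.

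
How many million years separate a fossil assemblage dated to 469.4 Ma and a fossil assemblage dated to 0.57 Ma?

469.4 − 0.57 = 468.83 million years.

468.83 million years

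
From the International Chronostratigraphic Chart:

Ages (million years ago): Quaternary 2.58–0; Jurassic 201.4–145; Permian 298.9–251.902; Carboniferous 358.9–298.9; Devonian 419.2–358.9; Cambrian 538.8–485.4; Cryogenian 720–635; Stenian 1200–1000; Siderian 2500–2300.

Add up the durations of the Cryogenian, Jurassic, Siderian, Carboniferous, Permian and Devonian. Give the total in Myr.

Each duration: Cryogenian = 85; Jurassic = 56.4; Siderian = 200; Carboniferous = 60; Permian = 46.998; Devonian = 60.3.
Sum: 85 + 56.4 + 200 + 60 + 46.998 + 60.3 = 508.698 Myr.

508.698 million years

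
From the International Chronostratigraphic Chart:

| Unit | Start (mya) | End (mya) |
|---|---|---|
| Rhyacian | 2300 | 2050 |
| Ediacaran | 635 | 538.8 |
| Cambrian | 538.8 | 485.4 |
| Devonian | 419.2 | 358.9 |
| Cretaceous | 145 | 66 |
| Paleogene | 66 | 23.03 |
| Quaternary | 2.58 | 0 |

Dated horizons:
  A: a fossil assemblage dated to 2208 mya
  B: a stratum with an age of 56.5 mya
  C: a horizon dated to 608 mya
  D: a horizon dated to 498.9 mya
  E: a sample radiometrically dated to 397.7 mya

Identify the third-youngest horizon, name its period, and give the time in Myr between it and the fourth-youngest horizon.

Sorted youngest-first by Ma: B (56.5), E (397.7), D (498.9), C (608), A (2208).
The third youngest is D at 498.9 Ma, which lies in 538.8–485.4 Ma: the Cambrian.
The fourth youngest is C at 608 Ma; separation = |498.9 − 608| = 109.1 Myr.

D, in the Cambrian; 109.1 million years to C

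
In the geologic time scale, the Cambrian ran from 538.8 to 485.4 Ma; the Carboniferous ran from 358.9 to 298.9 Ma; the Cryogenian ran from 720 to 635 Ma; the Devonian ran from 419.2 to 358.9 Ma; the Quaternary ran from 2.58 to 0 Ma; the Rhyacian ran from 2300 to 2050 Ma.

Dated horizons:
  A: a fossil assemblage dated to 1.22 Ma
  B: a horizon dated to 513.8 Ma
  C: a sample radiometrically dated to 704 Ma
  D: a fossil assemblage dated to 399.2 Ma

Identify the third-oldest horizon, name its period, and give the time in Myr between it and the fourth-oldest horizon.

D, in the Devonian; 397.98 million years to A

Sorted oldest-first by Ma: C (704), B (513.8), D (399.2), A (1.22).
The third oldest is D at 399.2 Ma, which lies in 419.2–358.9 Ma: the Devonian.
The fourth oldest is A at 1.22 Ma; separation = |399.2 − 1.22| = 397.98 Myr.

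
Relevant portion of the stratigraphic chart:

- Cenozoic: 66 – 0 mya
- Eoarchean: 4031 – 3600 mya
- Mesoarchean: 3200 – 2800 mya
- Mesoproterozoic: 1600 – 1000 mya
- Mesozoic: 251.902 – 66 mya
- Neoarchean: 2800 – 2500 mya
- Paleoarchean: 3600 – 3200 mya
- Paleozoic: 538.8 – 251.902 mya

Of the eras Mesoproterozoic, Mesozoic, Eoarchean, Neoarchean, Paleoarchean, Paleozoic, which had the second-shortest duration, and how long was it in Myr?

Paleozoic, 286.898 million years

Durations: Mesoproterozoic 600; Mesozoic 185.902; Eoarchean 431; Neoarchean 300; Paleoarchean 400; Paleozoic 286.898 Myr.
Sorted shortest-first: Mesozoic (185.902), Paleozoic (286.898), Neoarchean (300), Paleoarchean (400), Eoarchean (431), Mesoproterozoic (600).
The second shortest is Paleozoic at 286.898 Myr.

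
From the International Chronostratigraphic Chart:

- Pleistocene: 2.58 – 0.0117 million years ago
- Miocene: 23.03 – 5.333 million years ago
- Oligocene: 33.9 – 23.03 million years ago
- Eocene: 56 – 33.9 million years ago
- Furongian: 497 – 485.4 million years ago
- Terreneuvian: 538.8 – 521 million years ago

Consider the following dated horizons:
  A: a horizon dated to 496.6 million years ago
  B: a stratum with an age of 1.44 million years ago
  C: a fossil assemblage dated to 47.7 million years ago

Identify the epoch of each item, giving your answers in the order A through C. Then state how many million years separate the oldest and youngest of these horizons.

A — Furongian; B — Pleistocene; C — Eocene; span 495.16 million years

A: 496.6 Ma lies in 497–485.4 Ma, so Furongian.
B: 1.44 Ma lies in 2.58–0.0117 Ma, so Pleistocene.
C: 47.7 Ma lies in 56–33.9 Ma, so Eocene.
Oldest = 496.6 Ma, youngest = 1.44 Ma → span 495.16 Myr.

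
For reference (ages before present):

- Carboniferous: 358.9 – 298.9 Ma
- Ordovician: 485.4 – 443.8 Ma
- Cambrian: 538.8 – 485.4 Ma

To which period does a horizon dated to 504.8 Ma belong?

504.8 Ma lies between 538.8 and 485.4 Ma, so it falls in the Cambrian.

Cambrian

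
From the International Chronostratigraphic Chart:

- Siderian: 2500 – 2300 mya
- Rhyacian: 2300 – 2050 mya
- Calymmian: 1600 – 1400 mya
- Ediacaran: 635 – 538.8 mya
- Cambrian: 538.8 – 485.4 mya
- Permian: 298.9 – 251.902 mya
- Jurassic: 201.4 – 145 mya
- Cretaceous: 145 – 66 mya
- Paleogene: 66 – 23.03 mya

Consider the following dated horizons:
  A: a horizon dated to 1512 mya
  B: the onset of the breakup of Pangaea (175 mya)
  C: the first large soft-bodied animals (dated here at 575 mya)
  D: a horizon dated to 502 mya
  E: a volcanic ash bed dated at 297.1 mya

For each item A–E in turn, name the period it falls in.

A: 1512 Ma lies in 1600–1400 Ma, so Calymmian.
B: 175 Ma lies in 201.4–145 Ma, so Jurassic.
C: 575 Ma lies in 635–538.8 Ma, so Ediacaran.
D: 502 Ma lies in 538.8–485.4 Ma, so Cambrian.
E: 297.1 Ma lies in 298.9–251.902 Ma, so Permian.

A — Calymmian; B — Jurassic; C — Ediacaran; D — Cambrian; E — Permian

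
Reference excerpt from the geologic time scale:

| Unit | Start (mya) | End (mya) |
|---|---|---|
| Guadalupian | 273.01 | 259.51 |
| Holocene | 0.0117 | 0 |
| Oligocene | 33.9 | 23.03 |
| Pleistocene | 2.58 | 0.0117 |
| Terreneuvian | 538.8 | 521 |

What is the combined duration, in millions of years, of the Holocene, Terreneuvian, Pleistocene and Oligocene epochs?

Each duration: Holocene = 0.0117; Terreneuvian = 17.8; Pleistocene = 2.5683; Oligocene = 10.87.
Sum: 0.0117 + 17.8 + 2.5683 + 10.87 = 31.25 Myr.

31.25 million years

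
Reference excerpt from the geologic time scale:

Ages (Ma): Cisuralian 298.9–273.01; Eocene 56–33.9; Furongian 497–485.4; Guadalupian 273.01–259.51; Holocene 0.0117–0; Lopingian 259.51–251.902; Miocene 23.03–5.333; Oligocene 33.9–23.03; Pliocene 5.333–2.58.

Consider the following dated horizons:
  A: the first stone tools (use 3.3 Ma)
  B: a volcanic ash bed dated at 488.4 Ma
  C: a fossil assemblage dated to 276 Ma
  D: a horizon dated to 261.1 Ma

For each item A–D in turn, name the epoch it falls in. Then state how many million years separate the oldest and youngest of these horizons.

A — Pliocene; B — Furongian; C — Cisuralian; D — Guadalupian; span 485.1 million years

A: 3.3 Ma lies in 5.333–2.58 Ma, so Pliocene.
B: 488.4 Ma lies in 497–485.4 Ma, so Furongian.
C: 276 Ma lies in 298.9–273.01 Ma, so Cisuralian.
D: 261.1 Ma lies in 273.01–259.51 Ma, so Guadalupian.
Oldest = 488.4 Ma, youngest = 3.3 Ma → span 485.1 Myr.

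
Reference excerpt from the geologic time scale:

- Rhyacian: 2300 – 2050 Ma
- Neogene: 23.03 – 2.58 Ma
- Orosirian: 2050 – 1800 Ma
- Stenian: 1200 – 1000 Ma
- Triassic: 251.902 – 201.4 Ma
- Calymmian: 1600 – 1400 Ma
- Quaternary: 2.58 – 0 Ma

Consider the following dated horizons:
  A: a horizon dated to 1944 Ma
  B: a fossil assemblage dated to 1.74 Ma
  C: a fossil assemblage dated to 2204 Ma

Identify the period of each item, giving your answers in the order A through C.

A — Orosirian; B — Quaternary; C — Rhyacian

Match each age against the start–end ranges in the excerpt: A = 1944 Ma → Orosirian (2050–1800); B = 1.74 Ma → Quaternary (2.58–0); C = 2204 Ma → Rhyacian (2300–2050).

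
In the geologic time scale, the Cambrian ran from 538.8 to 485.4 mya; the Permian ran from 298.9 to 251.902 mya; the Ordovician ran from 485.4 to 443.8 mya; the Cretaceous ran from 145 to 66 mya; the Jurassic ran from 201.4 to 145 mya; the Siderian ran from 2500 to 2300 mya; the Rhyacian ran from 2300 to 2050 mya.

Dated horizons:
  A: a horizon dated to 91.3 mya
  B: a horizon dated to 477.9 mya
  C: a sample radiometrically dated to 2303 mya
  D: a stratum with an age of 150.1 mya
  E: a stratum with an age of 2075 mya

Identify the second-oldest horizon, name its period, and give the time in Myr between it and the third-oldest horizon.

Sorted oldest-first by Ma: C (2303), E (2075), B (477.9), D (150.1), A (91.3).
The second oldest is E at 2075 Ma, which lies in 2300–2050 Ma: the Rhyacian.
The third oldest is B at 477.9 Ma; separation = |2075 − 477.9| = 1597.1 Myr.

E, in the Rhyacian; 1597.1 million years to B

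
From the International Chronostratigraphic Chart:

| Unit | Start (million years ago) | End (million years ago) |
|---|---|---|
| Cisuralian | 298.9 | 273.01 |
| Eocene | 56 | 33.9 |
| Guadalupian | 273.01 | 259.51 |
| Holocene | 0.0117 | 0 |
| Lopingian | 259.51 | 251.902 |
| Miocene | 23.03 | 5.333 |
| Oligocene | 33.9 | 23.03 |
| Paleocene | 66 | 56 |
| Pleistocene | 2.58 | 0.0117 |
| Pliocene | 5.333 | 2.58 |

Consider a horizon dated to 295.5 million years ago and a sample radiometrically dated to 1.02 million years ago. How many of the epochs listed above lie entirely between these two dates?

7

295.5 Ma sits inside the Cisuralian (298.9–273.01) and 1.02 Ma inside the Pleistocene (2.58–0.0117); neither of those is wholly between the two dates.
The listed epochs lying completely between them are Guadalupian, Lopingian, Paleocene, Eocene, Oligocene, Miocene, Pliocene — 7 in all.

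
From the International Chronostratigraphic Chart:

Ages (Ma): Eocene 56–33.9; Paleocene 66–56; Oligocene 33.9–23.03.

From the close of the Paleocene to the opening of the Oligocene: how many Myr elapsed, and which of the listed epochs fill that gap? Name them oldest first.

22.1 million years; Eocene

The Paleocene closes at 56 Ma and the Oligocene opens at 33.9 Ma, so the interval is 56 − 33.9 = 22.1 Myr.
An epoch fits inside if it starts at or after 56 Ma and ends at or before 33.9 Ma; oldest first that gives Eocene.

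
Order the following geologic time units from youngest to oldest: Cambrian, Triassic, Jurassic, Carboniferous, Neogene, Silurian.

Neogene → Jurassic → Triassic → Carboniferous → Silurian → Cambrian

Group by era (each group listed oldest first) — Paleozoic: Cambrian, Silurian, Carboniferous; Mesozoic: Triassic, Jurassic; Cenozoic: Neogene. The eras run Paleozoic → Mesozoic → Cenozoic. Concatenating the groups in that era order and then reversing gives youngest to oldest.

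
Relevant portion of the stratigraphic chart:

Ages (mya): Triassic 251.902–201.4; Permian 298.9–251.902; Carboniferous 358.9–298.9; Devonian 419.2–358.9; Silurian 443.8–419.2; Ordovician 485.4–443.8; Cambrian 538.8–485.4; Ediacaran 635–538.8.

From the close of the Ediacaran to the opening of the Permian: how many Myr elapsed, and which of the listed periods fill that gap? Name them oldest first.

End of Ediacaran = 538.8 Ma; start of Permian = 298.9 Ma.
Gap = 538.8 − 298.9 = 239.9 Myr.
Periods wholly inside 538.8–298.9 Ma: Cambrian (538.8–485.4), Ordovician (485.4–443.8), Silurian (443.8–419.2), Devonian (419.2–358.9), Carboniferous (358.9–298.9).

239.9 million years; Cambrian, Ordovician, Silurian, Devonian, Carboniferous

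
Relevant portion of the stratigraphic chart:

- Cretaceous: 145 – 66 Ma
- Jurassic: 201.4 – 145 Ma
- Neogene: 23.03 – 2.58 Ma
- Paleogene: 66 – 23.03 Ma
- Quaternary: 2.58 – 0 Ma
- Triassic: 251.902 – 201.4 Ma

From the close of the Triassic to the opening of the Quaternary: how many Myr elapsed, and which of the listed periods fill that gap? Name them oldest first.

End of Triassic = 201.4 Ma; start of Quaternary = 2.58 Ma.
Gap = 201.4 − 2.58 = 198.82 Myr.
Periods wholly inside 201.4–2.58 Ma: Jurassic (201.4–145), Cretaceous (145–66), Paleogene (66–23.03), Neogene (23.03–2.58).

198.82 million years; Jurassic, Cretaceous, Paleogene, Neogene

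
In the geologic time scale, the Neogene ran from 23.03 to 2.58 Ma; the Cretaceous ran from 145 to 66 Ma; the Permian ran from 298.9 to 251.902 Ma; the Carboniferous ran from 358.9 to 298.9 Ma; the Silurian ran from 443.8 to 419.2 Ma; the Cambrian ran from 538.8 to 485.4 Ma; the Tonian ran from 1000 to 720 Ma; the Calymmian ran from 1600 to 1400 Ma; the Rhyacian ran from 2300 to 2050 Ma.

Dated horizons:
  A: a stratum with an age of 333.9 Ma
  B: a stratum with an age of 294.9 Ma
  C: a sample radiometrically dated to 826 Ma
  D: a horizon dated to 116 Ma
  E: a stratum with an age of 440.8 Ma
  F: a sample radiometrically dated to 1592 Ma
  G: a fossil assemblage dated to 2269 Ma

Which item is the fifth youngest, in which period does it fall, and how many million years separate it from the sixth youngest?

Sorted youngest-first by Ma: D (116), B (294.9), A (333.9), E (440.8), C (826), F (1592), G (2269).
The fifth youngest is C at 826 Ma, which lies in 1000–720 Ma: the Tonian.
The sixth youngest is F at 1592 Ma; separation = |826 − 1592| = 766 Myr.

C, in the Tonian; 766 million years to F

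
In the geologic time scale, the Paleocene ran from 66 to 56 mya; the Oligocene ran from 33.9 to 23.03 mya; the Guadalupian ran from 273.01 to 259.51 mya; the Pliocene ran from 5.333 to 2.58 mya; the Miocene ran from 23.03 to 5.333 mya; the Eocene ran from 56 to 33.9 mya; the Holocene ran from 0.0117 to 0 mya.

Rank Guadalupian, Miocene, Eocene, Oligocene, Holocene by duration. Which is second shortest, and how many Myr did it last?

Durations: Guadalupian 13.5; Miocene 17.697; Eocene 22.1; Oligocene 10.87; Holocene 0.0117 Myr.
Sorted shortest-first: Holocene (0.0117), Oligocene (10.87), Guadalupian (13.5), Miocene (17.697), Eocene (22.1).
The second shortest is Oligocene at 10.87 Myr.

Oligocene, 10.87 million years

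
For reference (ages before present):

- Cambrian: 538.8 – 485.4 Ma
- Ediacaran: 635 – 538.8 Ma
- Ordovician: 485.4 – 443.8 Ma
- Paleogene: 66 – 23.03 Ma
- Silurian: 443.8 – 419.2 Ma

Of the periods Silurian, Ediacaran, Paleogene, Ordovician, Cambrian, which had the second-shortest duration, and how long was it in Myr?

Durations: Silurian 24.6; Ediacaran 96.2; Paleogene 42.97; Ordovician 41.6; Cambrian 53.4 Myr.
Sorted shortest-first: Silurian (24.6), Ordovician (41.6), Paleogene (42.97), Cambrian (53.4), Ediacaran (96.2).
The second shortest is Ordovician at 41.6 Myr.

Ordovician, 41.6 million years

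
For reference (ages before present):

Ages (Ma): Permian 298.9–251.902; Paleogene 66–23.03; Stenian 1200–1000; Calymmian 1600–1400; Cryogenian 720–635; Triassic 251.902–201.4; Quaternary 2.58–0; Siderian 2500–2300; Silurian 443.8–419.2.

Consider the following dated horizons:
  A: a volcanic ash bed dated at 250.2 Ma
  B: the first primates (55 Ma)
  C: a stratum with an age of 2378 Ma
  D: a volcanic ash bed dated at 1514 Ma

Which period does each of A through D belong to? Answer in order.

A: 250.2 Ma lies in 251.902–201.4 Ma, so Triassic.
B: 55 Ma lies in 66–23.03 Ma, so Paleogene.
C: 2378 Ma lies in 2500–2300 Ma, so Siderian.
D: 1514 Ma lies in 1600–1400 Ma, so Calymmian.

A — Triassic; B — Paleogene; C — Siderian; D — Calymmian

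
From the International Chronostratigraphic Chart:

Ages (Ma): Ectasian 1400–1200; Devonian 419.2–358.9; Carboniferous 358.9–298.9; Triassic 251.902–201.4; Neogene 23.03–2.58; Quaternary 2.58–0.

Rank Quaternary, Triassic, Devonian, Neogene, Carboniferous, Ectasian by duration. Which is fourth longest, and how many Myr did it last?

Start − end for each: Quaternary 2.58 − 0 = 2.58; Triassic 251.902 − 201.4 = 50.502; Devonian 419.2 − 358.9 = 60.3; Neogene 23.03 − 2.58 = 20.45; Carboniferous 358.9 − 298.9 = 60; Ectasian 1400 − 1200 = 200.
Ranking these from longest: Ectasian > Devonian > Carboniferous > Triassic > Neogene > Quaternary.
Position 4 in that ranking is Triassic, which lasted 50.502 Myr.

Triassic, 50.502 million years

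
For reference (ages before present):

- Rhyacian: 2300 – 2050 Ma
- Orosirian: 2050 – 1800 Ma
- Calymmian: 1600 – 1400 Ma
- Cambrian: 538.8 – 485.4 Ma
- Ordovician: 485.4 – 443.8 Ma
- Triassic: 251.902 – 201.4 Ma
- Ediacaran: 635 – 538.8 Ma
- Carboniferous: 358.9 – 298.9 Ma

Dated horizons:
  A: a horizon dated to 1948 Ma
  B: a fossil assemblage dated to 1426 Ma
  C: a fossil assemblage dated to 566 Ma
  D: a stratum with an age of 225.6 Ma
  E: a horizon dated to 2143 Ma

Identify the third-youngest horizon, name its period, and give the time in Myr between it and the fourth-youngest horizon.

B, in the Calymmian; 522 million years to A

Sorted youngest-first by Ma: D (225.6), C (566), B (1426), A (1948), E (2143).
The third youngest is B at 1426 Ma, which lies in 1600–1400 Ma: the Calymmian.
The fourth youngest is A at 1948 Ma; separation = |1426 − 1948| = 522 Myr.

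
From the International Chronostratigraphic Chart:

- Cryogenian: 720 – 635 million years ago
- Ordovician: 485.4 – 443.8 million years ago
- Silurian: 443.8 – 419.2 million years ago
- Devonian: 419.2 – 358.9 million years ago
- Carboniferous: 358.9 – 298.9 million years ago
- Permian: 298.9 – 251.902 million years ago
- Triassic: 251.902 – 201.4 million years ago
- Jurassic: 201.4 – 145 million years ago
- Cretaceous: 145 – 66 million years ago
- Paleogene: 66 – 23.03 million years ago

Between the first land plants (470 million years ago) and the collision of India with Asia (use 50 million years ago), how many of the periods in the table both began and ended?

7

470 Ma sits inside the Ordovician (485.4–443.8) and 50 Ma inside the Paleogene (66–23.03); neither of those is wholly between the two dates.
The listed periods lying completely between them are Silurian, Devonian, Carboniferous, Permian, Triassic, Jurassic, Cretaceous — 7 in all.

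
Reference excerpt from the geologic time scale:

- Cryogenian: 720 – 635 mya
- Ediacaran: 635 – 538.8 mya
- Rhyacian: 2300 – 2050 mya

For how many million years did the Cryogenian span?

720 − 635 = 85 million years.

85 million years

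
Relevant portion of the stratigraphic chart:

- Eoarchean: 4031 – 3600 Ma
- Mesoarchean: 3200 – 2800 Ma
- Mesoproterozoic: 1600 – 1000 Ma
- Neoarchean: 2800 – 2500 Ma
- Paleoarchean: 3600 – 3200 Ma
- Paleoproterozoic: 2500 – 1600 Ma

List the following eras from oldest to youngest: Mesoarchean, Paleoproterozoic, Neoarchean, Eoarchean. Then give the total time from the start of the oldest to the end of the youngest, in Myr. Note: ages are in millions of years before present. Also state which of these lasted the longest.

Eoarchean → Mesoarchean → Neoarchean → Paleoproterozoic; total span 2431 Myr; longest is Paleoproterozoic

From the excerpt: Mesoarchean 3200–2800; Paleoproterozoic 2500–1600; Neoarchean 2800–2500; Eoarchean 4031–3600 (Ma).
Larger Ma is earlier, so the oldest is Eoarchean and the youngest is Paleoproterozoic; oldest to youngest: Eoarchean, Mesoarchean, Neoarchean, Paleoproterozoic.
Oldest start 4031 minus youngest end 1600 gives 2431 Myr overall.
Individual lengths (start − end): Neoarchean 300; Eoarchean 431; Mesoarchean 400; Paleoproterozoic 900. The largest is Paleoproterozoic at 900 Myr.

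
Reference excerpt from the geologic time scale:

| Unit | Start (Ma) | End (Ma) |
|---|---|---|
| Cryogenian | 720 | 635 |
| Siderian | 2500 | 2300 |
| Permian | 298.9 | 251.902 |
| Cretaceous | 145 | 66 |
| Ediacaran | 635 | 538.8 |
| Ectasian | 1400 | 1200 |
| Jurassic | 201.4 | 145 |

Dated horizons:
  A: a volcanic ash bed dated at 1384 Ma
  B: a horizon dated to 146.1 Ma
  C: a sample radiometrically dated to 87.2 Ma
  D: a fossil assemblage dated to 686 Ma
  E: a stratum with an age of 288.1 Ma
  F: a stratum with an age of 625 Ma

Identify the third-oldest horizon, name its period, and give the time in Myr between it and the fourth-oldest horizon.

F, in the Ediacaran; 336.9 million years to E

Sorted oldest-first by Ma: A (1384), D (686), F (625), E (288.1), B (146.1), C (87.2).
The third oldest is F at 625 Ma, which lies in 635–538.8 Ma: the Ediacaran.
The fourth oldest is E at 288.1 Ma; separation = |625 − 288.1| = 336.9 Myr.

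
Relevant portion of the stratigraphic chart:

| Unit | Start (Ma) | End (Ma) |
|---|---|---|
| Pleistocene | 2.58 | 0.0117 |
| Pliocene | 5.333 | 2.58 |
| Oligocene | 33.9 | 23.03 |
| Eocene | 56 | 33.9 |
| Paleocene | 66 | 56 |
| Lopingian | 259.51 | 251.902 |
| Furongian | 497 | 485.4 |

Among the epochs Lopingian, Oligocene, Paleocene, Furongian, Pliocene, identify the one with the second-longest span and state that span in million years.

Oligocene, 10.87 million years

Durations: Lopingian 7.608; Oligocene 10.87; Paleocene 10; Furongian 11.6; Pliocene 2.753 Myr.
Sorted longest-first: Furongian (11.6), Oligocene (10.87), Paleocene (10), Lopingian (7.608), Pliocene (2.753).
The second longest is Oligocene at 10.87 Myr.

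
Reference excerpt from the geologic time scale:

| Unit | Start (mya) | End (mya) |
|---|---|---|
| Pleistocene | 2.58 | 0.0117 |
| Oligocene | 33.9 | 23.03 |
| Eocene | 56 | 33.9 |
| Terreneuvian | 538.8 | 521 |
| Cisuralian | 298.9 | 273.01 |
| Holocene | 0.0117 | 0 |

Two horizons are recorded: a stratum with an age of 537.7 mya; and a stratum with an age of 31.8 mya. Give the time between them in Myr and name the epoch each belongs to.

Elapsed time: 537.7 − 31.8 = 505.9 Myr.
537.7 Ma lies within 538.8–521 Ma: Terreneuvian.
31.8 Ma lies within 33.9–23.03 Ma: Oligocene.

505.9 million years apart; the first in the Terreneuvian, the second in the Oligocene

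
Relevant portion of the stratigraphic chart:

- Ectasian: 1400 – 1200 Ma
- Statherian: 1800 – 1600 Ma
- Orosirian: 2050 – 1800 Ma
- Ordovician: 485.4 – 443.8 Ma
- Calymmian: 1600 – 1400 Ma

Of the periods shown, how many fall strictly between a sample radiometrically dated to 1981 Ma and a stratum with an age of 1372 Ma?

The older date is 1981 Ma and the younger is 1372 Ma.
Periods with start < 1981 and end > 1372 Ma: Statherian (1800–1600), Calymmian (1600–1400).
That is 2 complete periods.

2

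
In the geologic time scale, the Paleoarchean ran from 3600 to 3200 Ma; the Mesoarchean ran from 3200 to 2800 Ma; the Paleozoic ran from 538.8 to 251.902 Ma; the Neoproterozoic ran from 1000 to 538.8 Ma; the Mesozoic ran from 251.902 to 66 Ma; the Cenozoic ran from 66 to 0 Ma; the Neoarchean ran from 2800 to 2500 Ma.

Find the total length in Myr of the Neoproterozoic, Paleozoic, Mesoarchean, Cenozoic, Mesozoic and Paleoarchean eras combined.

Duration is start − end for each: (1000 − 538.8) + (538.8 − 251.902) + (3200 − 2800) + (66 − 0) + (251.902 − 66) + (3600 − 3200).
That is 461.2 + 286.898 + 400 + 66 + 185.902 + 400, which totals 1800 million years.

1800 million years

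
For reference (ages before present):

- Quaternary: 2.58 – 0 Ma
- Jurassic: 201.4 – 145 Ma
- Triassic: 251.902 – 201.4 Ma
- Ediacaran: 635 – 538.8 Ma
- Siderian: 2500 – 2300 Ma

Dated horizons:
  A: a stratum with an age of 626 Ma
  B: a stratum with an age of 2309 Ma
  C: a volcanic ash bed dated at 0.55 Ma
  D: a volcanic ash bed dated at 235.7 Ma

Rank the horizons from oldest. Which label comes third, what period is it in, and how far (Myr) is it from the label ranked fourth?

D, in the Triassic; 235.15 million years to C

Sorted oldest-first by Ma: B (2309), A (626), D (235.7), C (0.55).
The third oldest is D at 235.7 Ma, which lies in 251.902–201.4 Ma: the Triassic.
The fourth oldest is C at 0.55 Ma; separation = |235.7 − 0.55| = 235.15 Myr.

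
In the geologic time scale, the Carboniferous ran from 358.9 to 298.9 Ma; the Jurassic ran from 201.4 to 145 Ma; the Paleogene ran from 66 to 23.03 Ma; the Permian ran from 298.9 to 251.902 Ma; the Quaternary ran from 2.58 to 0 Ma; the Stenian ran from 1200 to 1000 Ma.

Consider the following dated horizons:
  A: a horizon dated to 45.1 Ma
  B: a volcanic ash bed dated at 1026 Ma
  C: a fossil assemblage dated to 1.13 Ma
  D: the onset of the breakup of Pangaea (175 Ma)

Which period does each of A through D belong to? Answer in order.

A — Paleogene; B — Stenian; C — Quaternary; D — Jurassic

Match each age against the start–end ranges in the excerpt: A = 45.1 Ma → Paleogene (66–23.03); B = 1026 Ma → Stenian (1200–1000); C = 1.13 Ma → Quaternary (2.58–0); D = 175 Ma → Jurassic (201.4–145).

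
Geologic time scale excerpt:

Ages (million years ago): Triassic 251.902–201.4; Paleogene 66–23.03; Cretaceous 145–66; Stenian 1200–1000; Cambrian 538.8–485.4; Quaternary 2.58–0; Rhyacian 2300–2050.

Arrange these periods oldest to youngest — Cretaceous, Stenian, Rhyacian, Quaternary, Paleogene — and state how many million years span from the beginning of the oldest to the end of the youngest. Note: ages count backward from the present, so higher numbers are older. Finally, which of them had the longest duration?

Rhyacian, Stenian, Cretaceous, Paleogene, Quaternary; total span 2300 Myr; longest is Rhyacian

From the excerpt: Cretaceous 145–66; Stenian 1200–1000; Rhyacian 2300–2050; Quaternary 2.58–0; Paleogene 66–23.03 (Ma).
Larger Ma is earlier, so the oldest is Rhyacian and the youngest is Quaternary; oldest to youngest: Rhyacian, Stenian, Cretaceous, Paleogene, Quaternary.
Oldest start 2300 minus youngest end 0 gives 2300 Myr overall.
Individual lengths (start − end): Cretaceous 79; Paleogene 42.97; Rhyacian 250; Quaternary 2.58; Stenian 200. The largest is Rhyacian at 250 Myr.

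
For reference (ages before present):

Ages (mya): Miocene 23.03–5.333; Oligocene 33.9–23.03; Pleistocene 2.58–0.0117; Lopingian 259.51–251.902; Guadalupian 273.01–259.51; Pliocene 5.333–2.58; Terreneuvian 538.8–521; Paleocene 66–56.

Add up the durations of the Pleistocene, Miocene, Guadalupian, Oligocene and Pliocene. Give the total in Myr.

47.3883 million years

Each duration: Pleistocene = 2.5683; Miocene = 17.697; Guadalupian = 13.5; Oligocene = 10.87; Pliocene = 2.753.
Sum: 2.5683 + 17.697 + 13.5 + 10.87 + 2.753 = 47.3883 Myr.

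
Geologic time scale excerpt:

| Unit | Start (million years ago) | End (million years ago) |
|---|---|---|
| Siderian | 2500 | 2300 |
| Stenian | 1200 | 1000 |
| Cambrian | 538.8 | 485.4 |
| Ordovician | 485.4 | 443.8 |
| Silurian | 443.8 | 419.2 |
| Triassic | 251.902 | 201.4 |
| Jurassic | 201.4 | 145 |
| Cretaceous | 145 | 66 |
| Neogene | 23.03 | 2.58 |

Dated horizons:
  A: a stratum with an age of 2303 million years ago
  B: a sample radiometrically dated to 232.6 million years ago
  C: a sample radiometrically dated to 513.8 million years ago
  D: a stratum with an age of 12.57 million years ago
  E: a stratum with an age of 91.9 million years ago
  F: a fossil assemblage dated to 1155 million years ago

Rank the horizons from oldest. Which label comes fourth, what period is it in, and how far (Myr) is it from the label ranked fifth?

Sorted oldest-first by Ma: A (2303), F (1155), C (513.8), B (232.6), E (91.9), D (12.57).
The fourth oldest is B at 232.6 Ma, which lies in 251.902–201.4 Ma: the Triassic.
The fifth oldest is E at 91.9 Ma; separation = |232.6 − 91.9| = 140.7 Myr.

B, in the Triassic; 140.7 million years to E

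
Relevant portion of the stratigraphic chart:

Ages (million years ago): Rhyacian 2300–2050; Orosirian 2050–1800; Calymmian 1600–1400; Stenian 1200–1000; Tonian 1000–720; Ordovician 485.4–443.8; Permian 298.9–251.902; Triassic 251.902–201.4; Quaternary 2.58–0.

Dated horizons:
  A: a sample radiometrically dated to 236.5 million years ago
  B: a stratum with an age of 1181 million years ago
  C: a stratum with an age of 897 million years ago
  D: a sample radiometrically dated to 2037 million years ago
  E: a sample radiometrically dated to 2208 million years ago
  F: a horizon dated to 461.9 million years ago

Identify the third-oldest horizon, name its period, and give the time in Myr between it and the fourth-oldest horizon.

Larger Ma means older, so oldest first: E 2208 > D 2037 > B 1181 > C 897 > F 461.9 > A 236.5.
Counting 3 along gives B (1181 Ma); the excerpt puts that inside the Stenian, 1200–1000 Ma.
Next in line is C (897 Ma), and 1181 − 897 = 284 Myr.

B, in the Stenian; 284 million years to C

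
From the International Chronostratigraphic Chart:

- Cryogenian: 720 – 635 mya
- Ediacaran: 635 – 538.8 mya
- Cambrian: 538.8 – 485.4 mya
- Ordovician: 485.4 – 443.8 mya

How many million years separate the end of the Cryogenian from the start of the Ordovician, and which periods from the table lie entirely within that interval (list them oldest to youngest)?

149.6 million years; Ediacaran, Cambrian

End of Cryogenian = 635 Ma; start of Ordovician = 485.4 Ma.
Gap = 635 − 485.4 = 149.6 Myr.
Periods wholly inside 635–485.4 Ma: Ediacaran (635–538.8), Cambrian (538.8–485.4).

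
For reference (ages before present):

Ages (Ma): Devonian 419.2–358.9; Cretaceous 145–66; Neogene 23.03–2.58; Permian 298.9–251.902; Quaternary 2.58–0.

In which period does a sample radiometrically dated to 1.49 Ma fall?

Quaternary

1.49 Ma lies between 2.58 and 0 Ma, so it falls in the Quaternary.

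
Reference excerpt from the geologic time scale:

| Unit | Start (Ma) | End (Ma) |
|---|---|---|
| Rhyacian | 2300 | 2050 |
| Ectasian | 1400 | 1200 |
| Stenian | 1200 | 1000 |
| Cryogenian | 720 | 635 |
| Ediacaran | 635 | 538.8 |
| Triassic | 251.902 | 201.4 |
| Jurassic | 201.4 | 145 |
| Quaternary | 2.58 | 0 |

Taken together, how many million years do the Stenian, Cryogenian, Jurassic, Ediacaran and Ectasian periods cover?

637.6 million years

Each duration: Stenian = 200; Cryogenian = 85; Jurassic = 56.4; Ediacaran = 96.2; Ectasian = 200.
Sum: 200 + 85 + 56.4 + 96.2 + 200 = 637.6 Myr.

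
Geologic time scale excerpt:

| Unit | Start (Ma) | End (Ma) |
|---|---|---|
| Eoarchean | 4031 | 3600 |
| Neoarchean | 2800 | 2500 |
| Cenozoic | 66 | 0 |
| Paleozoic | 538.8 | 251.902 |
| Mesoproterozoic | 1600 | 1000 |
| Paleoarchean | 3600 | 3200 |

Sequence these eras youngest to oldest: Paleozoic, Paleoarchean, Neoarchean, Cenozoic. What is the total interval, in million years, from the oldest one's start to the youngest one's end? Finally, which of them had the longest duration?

Start ages (Ma): Paleoarchean 3600, Neoarchean 2800, Paleozoic 538.8, Cenozoic 66.
Ordered youngest to oldest: Cenozoic, Paleozoic, Neoarchean, Paleoarchean.
Span = 3600 − 0 = 3600 Myr.
Durations: Neoarchean 300, Paleozoic 286.898, Cenozoic 66, Paleoarchean 400 → longest is Paleoarchean (400 Myr).

Cenozoic, Paleozoic, Neoarchean, Paleoarchean; total span 3600 Myr; longest is Paleoarchean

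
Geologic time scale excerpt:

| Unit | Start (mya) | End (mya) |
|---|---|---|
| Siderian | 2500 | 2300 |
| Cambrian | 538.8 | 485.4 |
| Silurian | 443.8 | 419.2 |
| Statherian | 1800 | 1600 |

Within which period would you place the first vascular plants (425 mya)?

425 Ma lies between 443.8 and 419.2 Ma, so it falls in the Silurian.

Silurian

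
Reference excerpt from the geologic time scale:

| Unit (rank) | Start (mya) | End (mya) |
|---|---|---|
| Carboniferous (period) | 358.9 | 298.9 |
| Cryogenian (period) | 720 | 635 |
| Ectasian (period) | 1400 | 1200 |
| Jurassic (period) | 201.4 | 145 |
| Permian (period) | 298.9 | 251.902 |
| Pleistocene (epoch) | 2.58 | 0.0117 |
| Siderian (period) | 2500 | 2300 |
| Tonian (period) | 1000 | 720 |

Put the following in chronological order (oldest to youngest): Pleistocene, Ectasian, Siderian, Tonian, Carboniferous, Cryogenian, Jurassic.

Read off each span (Ma): Pleistocene 2.58–0.0117; Ectasian 1400–1200; Siderian 2500–2300; Tonian 1000–720; Carboniferous 358.9–298.9; Cryogenian 720–635; Jurassic 201.4–145.
Larger Ma is older, so oldest→youngest is Siderian, Ectasian, Tonian, Cryogenian, Carboniferous, Jurassic, Pleistocene.

Siderian, then Ectasian, then Tonian, then Cryogenian, then Carboniferous, then Jurassic, then Pleistocene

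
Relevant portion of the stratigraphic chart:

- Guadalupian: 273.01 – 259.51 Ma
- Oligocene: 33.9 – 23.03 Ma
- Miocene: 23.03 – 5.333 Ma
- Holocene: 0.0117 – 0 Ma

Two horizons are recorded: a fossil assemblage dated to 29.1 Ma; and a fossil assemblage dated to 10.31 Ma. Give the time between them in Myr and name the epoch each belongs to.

Elapsed time: 29.1 − 10.31 = 18.79 Myr.
29.1 Ma lies within 33.9–23.03 Ma: Oligocene.
10.31 Ma lies within 23.03–5.333 Ma: Miocene.

18.79 million years apart; the first in the Oligocene, the second in the Miocene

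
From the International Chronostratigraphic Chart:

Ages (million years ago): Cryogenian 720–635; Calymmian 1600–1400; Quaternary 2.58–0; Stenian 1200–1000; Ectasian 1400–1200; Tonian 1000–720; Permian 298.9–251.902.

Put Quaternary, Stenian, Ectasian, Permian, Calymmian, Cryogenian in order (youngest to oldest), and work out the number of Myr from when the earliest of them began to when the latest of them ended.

Quaternary → Permian → Cryogenian → Stenian → Ectasian → Calymmian; total span 1600 Myr

Start ages (Ma): Calymmian 1600, Ectasian 1400, Stenian 1200, Cryogenian 720, Permian 298.9, Quaternary 2.58.
Ordered youngest to oldest: Quaternary, Permian, Cryogenian, Stenian, Ectasian, Calymmian.
Span = 1600 − 0 = 1600 Myr.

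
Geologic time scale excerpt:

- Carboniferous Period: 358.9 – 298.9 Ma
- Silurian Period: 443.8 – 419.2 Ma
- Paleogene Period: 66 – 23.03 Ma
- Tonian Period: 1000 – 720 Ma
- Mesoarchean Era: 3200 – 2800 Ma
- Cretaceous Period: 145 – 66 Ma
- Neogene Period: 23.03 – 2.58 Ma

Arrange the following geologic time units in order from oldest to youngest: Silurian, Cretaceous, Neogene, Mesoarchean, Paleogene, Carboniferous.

Read off each span (Ma): Silurian 443.8–419.2; Cretaceous 145–66; Neogene 23.03–2.58; Mesoarchean 3200–2800; Paleogene 66–23.03; Carboniferous 358.9–298.9.
Larger Ma is older, so oldest→youngest is Mesoarchean, Silurian, Carboniferous, Cretaceous, Paleogene, Neogene.

Mesoarchean, Silurian, Carboniferous, Cretaceous, Paleogene, Neogene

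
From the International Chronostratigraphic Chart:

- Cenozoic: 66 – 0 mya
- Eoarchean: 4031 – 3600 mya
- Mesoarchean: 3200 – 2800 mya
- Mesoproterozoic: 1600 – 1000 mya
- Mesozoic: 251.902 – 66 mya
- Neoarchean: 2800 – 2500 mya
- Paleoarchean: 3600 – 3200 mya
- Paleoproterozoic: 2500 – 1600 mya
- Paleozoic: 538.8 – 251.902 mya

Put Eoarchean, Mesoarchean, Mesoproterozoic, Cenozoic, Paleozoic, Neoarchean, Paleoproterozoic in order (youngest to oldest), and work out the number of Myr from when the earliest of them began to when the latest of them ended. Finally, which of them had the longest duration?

Cenozoic, Paleozoic, Mesoproterozoic, Paleoproterozoic, Neoarchean, Mesoarchean, Eoarchean; total span 4031 Myr; longest is Paleoproterozoic

From the excerpt: Eoarchean 4031–3600; Mesoarchean 3200–2800; Mesoproterozoic 1600–1000; Cenozoic 66–0; Paleozoic 538.8–251.902; Neoarchean 2800–2500; Paleoproterozoic 2500–1600 (Ma).
Larger Ma is earlier, so the oldest is Eoarchean and the youngest is Cenozoic; youngest to oldest: Cenozoic, Paleozoic, Mesoproterozoic, Paleoproterozoic, Neoarchean, Mesoarchean, Eoarchean.
Oldest start 4031 minus youngest end 0 gives 4031 Myr overall.
Individual lengths (start − end): Mesoproterozoic 600; Cenozoic 66; Paleozoic 286.898; Neoarchean 300; Mesoarchean 400; Paleoproterozoic 900; Eoarchean 431. The largest is Paleoproterozoic at 900 Myr.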